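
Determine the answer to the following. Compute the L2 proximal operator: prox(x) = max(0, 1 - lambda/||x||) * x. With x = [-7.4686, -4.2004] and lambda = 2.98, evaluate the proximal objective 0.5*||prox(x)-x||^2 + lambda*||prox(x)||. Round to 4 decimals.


Step 1: Compute ||x||.
||x|| = 8.5687
Step 2: Compute scaling factor.
scale = max(0, 1 - 2.98/8.5687) = 0.6522
Step 3: prox(x) = [-4.8712, -2.7396]
||prox(x)|| = 5.5887
Step 4: Proximal objective.
0.5*||prox-x||^2 = 4.4402
lambda*||prox|| = 16.6543
Total = 21.0947


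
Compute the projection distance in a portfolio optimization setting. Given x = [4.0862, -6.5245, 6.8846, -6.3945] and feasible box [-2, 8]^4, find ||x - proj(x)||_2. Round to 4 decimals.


Project each component onto [-2, 8].
clip(4.0862) = 4.0862, clip(-6.5245) = -2.0, clip(6.8846) = 6.8846, clip(-6.3945) = -2.0
Projection = [4.0862, -2.0, 6.8846, -2.0]
Squared diffs: [0.0, 20.4711, 0.0, 19.3116]
Distance = sqrt(39.7827) = 6.3074


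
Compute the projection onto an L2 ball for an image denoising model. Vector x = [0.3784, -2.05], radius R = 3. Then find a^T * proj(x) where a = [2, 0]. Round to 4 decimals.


Step 1: Compute ||x|| (intermediates to 6 decimals).
||x|| = sqrt(0.3784^2 + (-2.05)^2) = 2.084631
Step 2: Project.
Since ||x|| <= R, proj = x (no scaling needed).
proj(x) = [0.3784, -2.05]
Step 3: Dot product.
a^T * proj(x) = 2*0.3784 + 0*(-2.05) = 0.7568


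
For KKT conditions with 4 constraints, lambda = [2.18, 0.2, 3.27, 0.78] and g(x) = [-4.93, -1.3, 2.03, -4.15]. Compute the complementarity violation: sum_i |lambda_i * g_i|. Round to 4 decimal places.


KKT complementary slackness check:
lambda_1 * g_1 = 2.18 * -4.93 = -10.7474
lambda_2 * g_2 = 0.2 * -1.3 = -0.26
lambda_3 * g_3 = 3.27 * 2.03 = 6.6381
lambda_4 * g_4 = 0.78 * -4.15 = -3.237
Total violation = 10.7474 + 0.26 + 6.6381 + 3.237 = 20.8825


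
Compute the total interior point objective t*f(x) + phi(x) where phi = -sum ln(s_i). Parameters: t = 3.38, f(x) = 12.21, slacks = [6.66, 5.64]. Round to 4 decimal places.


Step 1: Compute log-barrier.
ln values: [1.8961, 1.7299]
phi = -(1.8961 + 1.7299) = -3.626
Step 2: Compute augmented objective.
t*f(x) = 3.38*12.21 = 41.2698
Total = 41.2698 - 3.626 = 37.6438


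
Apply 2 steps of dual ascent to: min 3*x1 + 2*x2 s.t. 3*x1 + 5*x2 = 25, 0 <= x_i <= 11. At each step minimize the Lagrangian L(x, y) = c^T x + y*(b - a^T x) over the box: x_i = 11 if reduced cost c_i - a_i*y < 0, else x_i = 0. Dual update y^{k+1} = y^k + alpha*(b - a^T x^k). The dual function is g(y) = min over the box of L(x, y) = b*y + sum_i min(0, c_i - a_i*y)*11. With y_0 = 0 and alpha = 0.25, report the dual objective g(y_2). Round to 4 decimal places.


Dual ascent for LP: min 3*x1 + 2*x2, 3*x1 + 5*x2 = 25, 0 <= x_i <= 11
Step 1: y^k = 0.0, reduced costs: (3.0, 2.0)
  x^k = (0.0, 0.0), subgradient = b - a^T x = 25.0
  y^{k+1} = 0.0 + 0.25*25.0 = 6.25
Step 2: y^k = 6.25, reduced costs: (-15.75, -29.25)
  x^k = (11.0, 11.0), subgradient = b - a^T x = -63.0
  y^{k+1} = 6.25 + 0.25*-63.0 = -9.5
Dual objective at y_2 = -9.5: reduced costs (31.5, 49.5), box minimizer x = (0.0, 0.0)
g(y_2) = b*y + (c1 - a1*y)*x1 + (c2 - a2*y)*x2 = 25*(-9.5) + 31.5*0.0 + 49.5*0.0 = -237.5 + 0.0 + 0.0 = -237.5


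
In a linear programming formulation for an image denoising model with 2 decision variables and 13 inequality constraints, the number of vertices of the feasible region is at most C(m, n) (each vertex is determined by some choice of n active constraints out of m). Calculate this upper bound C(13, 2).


Each vertex corresponds to some choice of n active constraints out of m, so the number of vertices is at most C(m, n) = m! / (n!(m-n)!).
m = 13, n = 2
Numerator: 13 * 12
Denominator: 2! = 2
C(13, 2) = 78


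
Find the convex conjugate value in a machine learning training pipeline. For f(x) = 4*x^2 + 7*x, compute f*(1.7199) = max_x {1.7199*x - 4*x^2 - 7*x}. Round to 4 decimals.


f*(y) = sup_x {y*x - a*x^2 - b*x} = sup_x {(y-b)*x - a*x^2}
FOC: (y - b) - 2a*x = 0 => x* = (y - b)/(2a)
x* = (1.7199 - 7)/(2*4) = -0.66
f*(1.7199) = (y-b)^2/(4a) = (1.7199 - 7)^2/(4*4)
= 27.8795/16 = 1.7425


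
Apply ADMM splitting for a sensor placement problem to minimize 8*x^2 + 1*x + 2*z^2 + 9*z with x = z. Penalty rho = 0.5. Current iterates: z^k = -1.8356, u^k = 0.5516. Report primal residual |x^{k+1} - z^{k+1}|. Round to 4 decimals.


ADMM iteration with rho = 0.5, z^k = -1.8356, u^k = 0.5516
Step 1: x-update.
Minimize 8*x^2 + 1*x + (0.5/2)*(x + 1.8356 + 0.5516)^2
FOC: (2*8 + 0.5)*x = -1 + 0.5*(-1.8356 - 0.5516)
x^{k+1} = -0.1329
Step 2: z-update.
Minimize 2*z^2 + 9*z + (0.5/2)*(-0.1329 - z + 0.5516)^2
FOC: (2*2 + 0.5)*z = -9 + 0.5*(-0.1329 + 0.5516)
z^{k+1} = -1.9535
Step 3: u-update.
u^{k+1} = 0.5516 - 0.1329 + 1.9535 = 2.3721
Step 4: Primal residual = |-0.1329 + 1.9535| = 1.8205


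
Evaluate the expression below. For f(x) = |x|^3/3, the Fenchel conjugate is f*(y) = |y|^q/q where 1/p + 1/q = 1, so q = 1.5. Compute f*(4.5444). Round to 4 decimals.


The conjugate exponent q satisfies 1/p + 1/q = 1.
p = 3, so q = 3/(3 - 1) = 1.5
|y|^q = 4.5444^1.5 = 9.6876
f*(4.5444) = 9.6876 / 1.5 = 6.4584


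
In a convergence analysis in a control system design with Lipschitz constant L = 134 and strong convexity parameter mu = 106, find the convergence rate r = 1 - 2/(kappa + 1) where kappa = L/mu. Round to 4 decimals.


Step 1: Compute the condition number.
kappa = L/mu = 134/106 = 1.2642
Step 2: Compute the convergence rate.
r = 1 - 2/(kappa + 1) = 1 - 2*mu/(L + mu) = (L - mu)/(L + mu) = 28/240 = 0.1167


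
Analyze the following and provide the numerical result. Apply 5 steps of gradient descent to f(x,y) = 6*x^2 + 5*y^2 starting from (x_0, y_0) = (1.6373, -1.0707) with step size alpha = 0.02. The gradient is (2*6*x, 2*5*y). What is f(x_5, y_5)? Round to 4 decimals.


Gradient descent on f(x,y) = 6*x^2 + 5*y^2.
Starting point: (1.6373, -1.0707), alpha = 0.02
Step 1: grad_x = 2*6*1.6373 = 19.6476, grad_y = 2*5*-1.0707 = -10.707
  x_1 = 1.6373 - 0.02*19.6476 = 1.2443
  y_1 = -1.0707 - 0.02*-10.707 = -0.8566
Step 2: grad_x = 2*6*1.2443 = 14.9322, grad_y = 2*5*-0.8566 = -8.5656
  x_2 = 1.2443 - 0.02*14.9322 = 0.9457
  y_2 = -0.8566 - 0.02*-8.5656 = -0.6852
Step 3: grad_x = 2*6*0.9457 = 11.3485, grad_y = 2*5*-0.6852 = -6.8525
  x_3 = 0.9457 - 0.02*11.3485 = 0.7187
  y_3 = -0.6852 - 0.02*-6.8525 = -0.5482
Step 4: grad_x = 2*6*0.7187 = 8.6248, grad_y = 2*5*-0.5482 = -5.482
  x_4 = 0.7187 - 0.02*8.6248 = 0.5462
  y_4 = -0.5482 - 0.02*-5.482 = -0.4386
Step 5: grad_x = 2*6*0.5462 = 6.5549, grad_y = 2*5*-0.4386 = -4.3856
  x_5 = 0.5462 - 0.02*6.5549 = 0.4151
  y_5 = -0.4386 - 0.02*-4.3856 = -0.3508
f(0.4151, -0.3508) = 6*0.4151^2 + 5*(-0.3508)^2 = 1.6495


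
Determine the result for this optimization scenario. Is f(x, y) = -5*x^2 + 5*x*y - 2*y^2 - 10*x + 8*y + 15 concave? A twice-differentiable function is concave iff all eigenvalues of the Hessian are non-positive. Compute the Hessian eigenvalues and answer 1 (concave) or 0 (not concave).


The Hessian of f(x,y) = -5*x^2 + 5*x*y - 2*y^2 - 10*x + 8*y + 15 is:
H = [[-10, 5], [5, -4]]
Trace = -10 - 4 = -14
Determinant = -10*-4 - (5)^2 = 15
Discriminant = (-14)^2 - 4*15 = 136.0
Eigenvalues: lambda_1 = -12.831, lambda_2 = -1.169
The function is concave.

1


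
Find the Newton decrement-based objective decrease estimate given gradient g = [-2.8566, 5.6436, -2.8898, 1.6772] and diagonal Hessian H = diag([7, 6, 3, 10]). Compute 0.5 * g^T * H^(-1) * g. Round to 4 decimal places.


Step 1: H is diagonal, so H^(-1) * g = [-0.4081, 0.9406, -0.9633, 0.1677].
Step 2: g^T H^(-1) g = sum_i g_i^2 / H_ii
  = (-2.8566)^2/7 + (5.6436)^2/6 + (-2.8898)^2/3 + (1.6772)^2/10
  = 1.1657 + 5.3084 + 2.7836 + 0.2813 = 9.5391
Step 3: Objective decrease = 0.5 * g^T H^(-1) g = 4.7695


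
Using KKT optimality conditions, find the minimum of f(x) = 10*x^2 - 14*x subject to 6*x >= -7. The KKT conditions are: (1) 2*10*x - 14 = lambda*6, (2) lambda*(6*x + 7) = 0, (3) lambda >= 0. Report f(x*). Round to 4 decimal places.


Step 1: Try lambda = 0 (constraint inactive).
Stationarity: 2*10*x - 14 = 0
x* = 14/(2*10) = 0.7
Check constraint: 6*0.7 = 4.2 >= -7 -- satisfied.
Step 2: Compute optimal value.
f(x*) = 10*0.7^2 - 14*0.7 = -4.9


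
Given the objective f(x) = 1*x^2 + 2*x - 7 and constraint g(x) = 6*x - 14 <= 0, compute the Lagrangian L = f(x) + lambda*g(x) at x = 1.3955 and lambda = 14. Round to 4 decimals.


Step 1: Evaluate f(x).
f(1.3955) = 1*1.3955^2 + 2*1.3955 - 7 = -2.2616
Step 2: Evaluate g(x).
g(1.3955) = 6*1.3955 - 14 = -5.627
Step 3: Compute Lagrangian.
L = -2.2616 + 14*-5.627 = -81.0396


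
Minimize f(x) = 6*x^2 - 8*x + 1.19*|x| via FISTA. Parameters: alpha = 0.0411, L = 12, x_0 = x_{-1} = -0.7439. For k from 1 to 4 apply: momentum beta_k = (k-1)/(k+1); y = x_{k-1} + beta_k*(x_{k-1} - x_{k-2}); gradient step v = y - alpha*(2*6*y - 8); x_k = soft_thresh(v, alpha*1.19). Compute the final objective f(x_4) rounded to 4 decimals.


FISTA on f(x) = 6*x^2 - 8*x + 1.19*|x|
L = 12, alpha = 0.0411
Iteration 1: beta = 0.0, y = -0.7439 + 0.0*(-0.7439 + 0.7439) = -0.7439
  grad(y) = -16.9268, v = y - alpha*grad = -0.0482
  prox(v) = soft_thresh(-0.0482, 0.0489) = 0.0
Iteration 2: beta = 0.3333, y = 0.0 + 0.3333*(0.0 + 0.7439) = 0.248
  grad(y) = -5.0244, v = y - alpha*grad = 0.4545
  prox(v) = soft_thresh(0.4545, 0.0489) = 0.4056
Iteration 3: beta = 0.5, y = 0.4056 + 0.5*(0.4056 - 0.0) = 0.6083
  grad(y) = -0.6999, v = y - alpha*grad = 0.6371
  prox(v) = soft_thresh(0.6371, 0.0489) = 0.5882
Iteration 4: beta = 0.6, y = 0.5882 + 0.6*(0.5882 - 0.4056) = 0.6978
  grad(y) = 0.3734, v = y - alpha*grad = 0.6824
  prox(v) = soft_thresh(0.6824, 0.0489) = 0.6335
f(x_4) = 6*0.6335^2 - 8*0.6335 + 1.19*|0.6335| = -1.9062


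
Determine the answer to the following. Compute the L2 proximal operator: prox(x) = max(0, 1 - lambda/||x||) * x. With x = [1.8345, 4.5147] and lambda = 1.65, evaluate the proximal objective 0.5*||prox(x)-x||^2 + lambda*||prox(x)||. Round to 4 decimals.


Step 1: Compute ||x||.
||x|| = 4.8732
Step 2: Compute scaling factor.
scale = max(0, 1 - 1.65/4.8732) = 0.6614
Step 3: prox(x) = [1.2134, 2.9861]
||prox(x)|| = 3.2232
Step 4: Proximal objective.
0.5*||prox-x||^2 = 1.3613
lambda*||prox|| = 5.3183
Total = 6.6795


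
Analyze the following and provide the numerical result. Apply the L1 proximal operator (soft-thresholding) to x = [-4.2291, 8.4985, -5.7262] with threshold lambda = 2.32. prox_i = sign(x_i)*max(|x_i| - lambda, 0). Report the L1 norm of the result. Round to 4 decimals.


Soft-thresholding with lambda = 2.32:
prox(-4.2291) = sign(-4.2291)*max(|-4.2291| - 2.32, 0) = -1.9091
prox(8.4985) = sign(8.4985)*max(|8.4985| - 2.32, 0) = 6.1785
prox(-5.7262) = sign(-5.7262)*max(|-5.7262| - 2.32, 0) = -3.4062
prox(x) = [-1.9091, 6.1785, -3.4062]
||prox(x)||_1 = 1.9091 + 6.1785 + 3.4062 = 11.4938


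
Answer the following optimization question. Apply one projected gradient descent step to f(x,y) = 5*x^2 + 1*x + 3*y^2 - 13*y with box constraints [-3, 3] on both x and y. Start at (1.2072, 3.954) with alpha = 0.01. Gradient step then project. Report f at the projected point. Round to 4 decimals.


Step 1: Compute gradient at (1.2072, 3.954).
grad_x = 2*5*1.2072 + 1 = 13.072
grad_y = 2*3*3.954 - 13 = 10.724
Step 2: Gradient step.
x_raw = 1.2072 - 0.01*13.072 = 1.0765
y_raw = 3.954 - 0.01*10.724 = 3.8468
Step 3: Project onto [-3, 3].
x_proj = clip(1.0765) = 1.0765
y_proj = clip(3.8468) = 3.0
Step 4: Evaluate f.
f(1.0765, 3.0) = -5.1295


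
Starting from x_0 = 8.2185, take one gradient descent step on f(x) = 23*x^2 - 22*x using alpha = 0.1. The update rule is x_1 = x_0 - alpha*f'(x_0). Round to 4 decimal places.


We compute the gradient at x_0 and apply the update.
f'(x) = 46*x - 22
f'(8.2185) = 46*8.2185 - 22 = 356.051
x_1 = 8.2185 - 0.1*356.051 = -27.3866


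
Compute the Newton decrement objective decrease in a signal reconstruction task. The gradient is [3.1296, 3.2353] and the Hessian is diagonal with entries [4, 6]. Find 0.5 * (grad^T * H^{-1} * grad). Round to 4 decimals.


Step 1: H is diagonal, so H^(-1) * g = [0.7824, 0.5392].
Step 2: g^T H^(-1) g = sum_i g_i^2 / H_ii
  = (3.1296)^2/4 + (3.2353)^2/6
  = 2.4486 + 1.7445 = 4.1931
Step 3: Objective decrease = 0.5 * g^T H^(-1) g = 2.0966


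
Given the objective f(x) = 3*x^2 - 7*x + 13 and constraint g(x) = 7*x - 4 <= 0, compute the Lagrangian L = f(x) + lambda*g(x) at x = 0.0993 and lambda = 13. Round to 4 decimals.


Step 1: Evaluate f(x).
f(0.0993) = 3*0.0993^2 - 7*0.0993 + 13 = 12.3345
Step 2: Evaluate g(x).
g(0.0993) = 7*0.0993 - 4 = -3.3049
Step 3: Compute Lagrangian.
L = 12.3345 + 13*-3.3049 = -30.6292


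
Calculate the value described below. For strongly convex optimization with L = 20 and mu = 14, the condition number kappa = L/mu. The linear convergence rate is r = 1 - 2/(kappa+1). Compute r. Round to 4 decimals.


Step 1: Compute the condition number.
kappa = L/mu = 20/14 = 1.4286
Step 2: Compute the convergence rate.
r = 1 - 2/(kappa + 1) = 1 - 2*mu/(L + mu) = (L - mu)/(L + mu) = 6/34 = 0.1765


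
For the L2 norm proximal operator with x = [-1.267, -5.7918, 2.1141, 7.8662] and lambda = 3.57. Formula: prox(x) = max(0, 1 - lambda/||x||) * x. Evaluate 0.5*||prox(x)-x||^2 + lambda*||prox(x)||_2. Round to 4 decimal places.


Step 1: Compute ||x||.
||x|| = 10.0746
Step 2: Compute scaling factor.
scale = max(0, 1 - 3.57/10.0746) = 0.6456
Step 3: prox(x) = [-0.818, -3.7394, 1.365, 5.0787]
||prox(x)|| = 6.5046
Step 4: Proximal objective.
0.5*||prox-x||^2 = 6.3725
lambda*||prox|| = 23.2214
Total = 29.5937


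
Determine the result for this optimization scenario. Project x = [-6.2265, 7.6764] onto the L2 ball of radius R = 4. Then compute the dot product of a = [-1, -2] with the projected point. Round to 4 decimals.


Step 1: Compute ||x|| (intermediates to 6 decimals).
||x|| = sqrt((-6.2265)^2 + 7.6764^2) = 9.88415
Step 2: Project.
Since ||x|| > R, scale = R/||x|| = 4/9.88415 = 0.404688, proj(x) = scale * x
proj(x) = [-2.51979, 3.106547]
Step 3: Dot product.
a^T * proj(x) = -1*(-2.51979) - 2*3.106547 = -3.6933


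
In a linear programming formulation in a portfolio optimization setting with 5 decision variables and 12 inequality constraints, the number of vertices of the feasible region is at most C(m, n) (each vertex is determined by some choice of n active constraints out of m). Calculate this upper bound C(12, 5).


Each vertex corresponds to some choice of n active constraints out of m, so the number of vertices is at most C(m, n) = m! / (n!(m-n)!).
m = 12, n = 5
Numerator: 12 * 11 * 10 * 9 * 8
Denominator: 5! = 120
C(12, 5) = 792


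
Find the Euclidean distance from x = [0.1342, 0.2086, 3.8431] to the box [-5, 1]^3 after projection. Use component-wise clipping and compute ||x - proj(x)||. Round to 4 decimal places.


Project each component onto [-5, 1].
clip(0.1342) = 0.1342, clip(0.2086) = 0.2086, clip(3.8431) = 1.0
Projection = [0.1342, 0.2086, 1.0]
Squared diffs: [0.0, 0.0, 8.0832]
Distance = sqrt(8.0832) = 2.8431


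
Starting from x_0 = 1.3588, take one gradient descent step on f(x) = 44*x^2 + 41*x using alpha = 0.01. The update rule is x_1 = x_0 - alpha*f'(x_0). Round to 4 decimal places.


We compute the gradient at x_0 and apply the update.
f'(x) = 88*x + 41
f'(1.3588) = 88*1.3588 + 41 = 160.5744
x_1 = 1.3588 - 0.01*160.5744 = -0.2469


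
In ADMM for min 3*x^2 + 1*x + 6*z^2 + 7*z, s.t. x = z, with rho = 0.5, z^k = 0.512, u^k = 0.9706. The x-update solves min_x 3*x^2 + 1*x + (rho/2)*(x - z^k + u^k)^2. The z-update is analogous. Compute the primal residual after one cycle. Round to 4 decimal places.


ADMM iteration with rho = 0.5, z^k = 0.512, u^k = 0.9706
Step 1: x-update.
Minimize 3*x^2 + 1*x + (0.5/2)*(x - 0.512 + 0.9706)^2
FOC: (2*3 + 0.5)*x = -1 + 0.5*(0.512 - 0.9706)
x^{k+1} = -0.1891
Step 2: z-update.
Minimize 6*z^2 + 7*z + (0.5/2)*(-0.1891 - z + 0.9706)^2
FOC: (2*6 + 0.5)*z = -7 + 0.5*(-0.1891 + 0.9706)
z^{k+1} = -0.5287
Step 3: u-update.
u^{k+1} = 0.9706 - 0.1891 + 0.5287 = 1.3102
Step 4: Primal residual = |-0.1891 + 0.5287| = 0.3396


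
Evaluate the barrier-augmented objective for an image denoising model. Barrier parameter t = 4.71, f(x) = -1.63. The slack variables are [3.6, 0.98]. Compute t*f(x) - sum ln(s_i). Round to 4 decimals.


Step 1: Compute log-barrier.
ln values: [1.2809, -0.0202]
phi = -(1.2809 - 0.0202) = -1.2607
Step 2: Compute augmented objective.
t*f(x) = 4.71*-1.63 = -7.6773
Total = -7.6773 - 1.2607 = -8.938


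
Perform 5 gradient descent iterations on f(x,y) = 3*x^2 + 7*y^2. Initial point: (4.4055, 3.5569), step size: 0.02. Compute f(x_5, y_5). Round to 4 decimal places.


Gradient descent on f(x,y) = 3*x^2 + 7*y^2.
Starting point: (4.4055, 3.5569), alpha = 0.02
Step 1: grad_x = 2*3*4.4055 = 26.433, grad_y = 2*7*3.5569 = 49.7966
  x_1 = 4.4055 - 0.02*26.433 = 3.8768
  y_1 = 3.5569 - 0.02*49.7966 = 2.561
Step 2: grad_x = 2*3*3.8768 = 23.261, grad_y = 2*7*2.561 = 35.8536
  x_2 = 3.8768 - 0.02*23.261 = 3.4116
  y_2 = 2.561 - 0.02*35.8536 = 1.8439
Step 3: grad_x = 2*3*3.4116 = 20.4697, grad_y = 2*7*1.8439 = 25.8146
  x_3 = 3.4116 - 0.02*20.4697 = 3.0022
  y_3 = 1.8439 - 0.02*25.8146 = 1.3276
Step 4: grad_x = 2*3*3.0022 = 18.0133, grad_y = 2*7*1.3276 = 18.5865
  x_4 = 3.0022 - 0.02*18.0133 = 2.642
  y_4 = 1.3276 - 0.02*18.5865 = 0.9559
Step 5: grad_x = 2*3*2.642 = 15.8517, grad_y = 2*7*0.9559 = 13.3823
  x_5 = 2.642 - 0.02*15.8517 = 2.3249
  y_5 = 0.9559 - 0.02*13.3823 = 0.6882
f(2.3249, 0.6882) = 3*2.3249^2 + 7*0.6882^2 = 19.5314


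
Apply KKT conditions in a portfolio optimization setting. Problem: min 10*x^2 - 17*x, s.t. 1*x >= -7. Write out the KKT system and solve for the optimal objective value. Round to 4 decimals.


Step 1: Try lambda = 0 (constraint inactive).
Stationarity: 2*10*x - 17 = 0
x* = 17/(2*10) = 0.85
Check constraint: 1*0.85 = 0.85 >= -7 -- satisfied.
Step 2: Compute optimal value.
f(x*) = 10*0.85^2 - 17*0.85 = -7.225


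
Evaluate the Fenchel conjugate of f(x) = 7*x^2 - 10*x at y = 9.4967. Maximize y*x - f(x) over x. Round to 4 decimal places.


f*(y) = sup_x {y*x - a*x^2 - b*x} = sup_x {(y-b)*x - a*x^2}
FOC: (y - b) - 2a*x = 0 => x* = (y - b)/(2a)
x* = (9.4967 + 10)/(2*7) = 1.3926
f*(9.4967) = (y-b)^2/(4a) = (9.4967 + 10)^2/(4*7)
= 380.1213/28 = 13.5758


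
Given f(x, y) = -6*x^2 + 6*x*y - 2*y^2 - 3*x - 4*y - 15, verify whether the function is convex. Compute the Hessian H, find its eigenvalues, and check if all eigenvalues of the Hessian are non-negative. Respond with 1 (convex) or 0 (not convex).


The Hessian of f(x,y) = -6*x^2 + 6*x*y - 2*y^2 - 3*x - 4*y - 15 is:
H = [[-12, 6], [6, -4]]
Trace = -12 - 4 = -16
Determinant = -12*-4 - (6)^2 = 12
Discriminant = (-16)^2 - 4*12 = 208.0
Eigenvalues: lambda_1 = -15.2111, lambda_2 = -0.7889
The function is not convex.

0


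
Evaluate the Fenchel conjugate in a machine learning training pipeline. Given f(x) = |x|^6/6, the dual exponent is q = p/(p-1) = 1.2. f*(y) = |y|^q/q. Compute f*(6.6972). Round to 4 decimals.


The conjugate exponent q satisfies 1/p + 1/q = 1.
p = 6, so q = 6/(6 - 1) = 1.2
|y|^q = 6.6972^1.2 = 9.7965
f*(6.6972) = 9.7965 / 1.2 = 8.1638


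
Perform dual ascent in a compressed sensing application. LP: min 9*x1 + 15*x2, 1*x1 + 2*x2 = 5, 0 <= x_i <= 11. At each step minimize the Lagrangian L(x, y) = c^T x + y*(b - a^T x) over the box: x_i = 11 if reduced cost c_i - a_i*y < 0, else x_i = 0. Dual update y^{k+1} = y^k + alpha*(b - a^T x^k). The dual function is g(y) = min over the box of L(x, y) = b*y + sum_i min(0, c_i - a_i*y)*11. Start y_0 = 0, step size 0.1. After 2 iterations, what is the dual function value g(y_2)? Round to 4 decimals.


Dual ascent for LP: min 9*x1 + 15*x2, 1*x1 + 2*x2 = 5, 0 <= x_i <= 11
Step 1: y^k = 0.0, reduced costs: (9.0, 15.0)
  x^k = (0.0, 0.0), subgradient = b - a^T x = 5.0
  y^{k+1} = 0.0 + 0.1*5.0 = 0.5
Step 2: y^k = 0.5, reduced costs: (8.5, 14.0)
  x^k = (0.0, 0.0), subgradient = b - a^T x = 5.0
  y^{k+1} = 0.5 + 0.1*5.0 = 1.0
Dual objective at y_2 = 1.0: reduced costs (8.0, 13.0), box minimizer x = (0.0, 0.0)
g(y_2) = b*y + (c1 - a1*y)*x1 + (c2 - a2*y)*x2 = 5*1.0 + 8.0*0.0 + 13.0*0.0 = 5.0 + 0.0 + 0.0 = 5.0


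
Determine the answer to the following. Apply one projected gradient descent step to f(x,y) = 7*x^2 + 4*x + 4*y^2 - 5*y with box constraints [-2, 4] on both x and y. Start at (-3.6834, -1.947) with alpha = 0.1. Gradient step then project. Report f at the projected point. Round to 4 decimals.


Step 1: Compute gradient at (-3.6834, -1.947).
grad_x = 2*7*-3.6834 + 4 = -47.5676
grad_y = 2*4*-1.947 - 5 = -20.576
Step 2: Gradient step.
x_raw = -3.6834 - 0.1*-47.5676 = 1.0734
y_raw = -1.947 - 0.1*-20.576 = 0.1106
Step 3: Project onto [-2, 4].
x_proj = clip(1.0734) = 1.0734
y_proj = clip(0.1106) = 0.1106
Step 4: Evaluate f.
f(1.0734, 0.1106) = 11.8541


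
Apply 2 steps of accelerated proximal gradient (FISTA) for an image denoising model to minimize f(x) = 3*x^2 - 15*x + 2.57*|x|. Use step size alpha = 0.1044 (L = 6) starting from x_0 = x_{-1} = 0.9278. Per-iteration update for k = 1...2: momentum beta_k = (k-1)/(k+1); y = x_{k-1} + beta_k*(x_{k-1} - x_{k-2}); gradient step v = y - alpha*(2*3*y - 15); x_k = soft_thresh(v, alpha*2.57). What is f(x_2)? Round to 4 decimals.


FISTA on f(x) = 3*x^2 - 15*x + 2.57*|x|
L = 6, alpha = 0.1044
Iteration 1: beta = 0.0, y = 0.9278 + 0.0*(0.9278 - 0.9278) = 0.9278
  grad(y) = -9.4332, v = y - alpha*grad = 1.9126
  prox(v) = soft_thresh(1.9126, 0.2683) = 1.6443
Iteration 2: beta = 0.3333, y = 1.6443 + 0.3333*(1.6443 - 0.9278) = 1.8832
  grad(y) = -3.7011, v = y - alpha*grad = 2.2695
  prox(v) = soft_thresh(2.2695, 0.2683) = 2.0012
f(x_2) = 3*2.0012^2 - 15*2.0012 + 2.57*|2.0012| = -12.8605


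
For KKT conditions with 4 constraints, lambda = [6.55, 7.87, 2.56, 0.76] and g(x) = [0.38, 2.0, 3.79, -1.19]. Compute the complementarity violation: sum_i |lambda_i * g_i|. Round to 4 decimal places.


KKT complementary slackness check:
lambda_1 * g_1 = 6.55 * 0.38 = 2.489
lambda_2 * g_2 = 7.87 * 2.0 = 15.74
lambda_3 * g_3 = 2.56 * 3.79 = 9.7024
lambda_4 * g_4 = 0.76 * -1.19 = -0.9044
Total violation = 2.489 + 15.74 + 9.7024 + 0.9044 = 28.8358


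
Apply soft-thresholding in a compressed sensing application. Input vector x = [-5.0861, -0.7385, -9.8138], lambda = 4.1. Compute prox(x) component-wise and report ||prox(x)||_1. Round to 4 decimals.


Soft-thresholding with lambda = 4.1:
prox(-5.0861) = sign(-5.0861)*max(|-5.0861| - 4.1, 0) = -0.9861
prox(-0.7385) = sign(-0.7385)*max(|-0.7385| - 4.1, 0) = 0.0
prox(-9.8138) = sign(-9.8138)*max(|-9.8138| - 4.1, 0) = -5.7138
prox(x) = [-0.9861, 0.0, -5.7138]
||prox(x)||_1 = 0.9861 + 0.0 + 5.7138 = 6.6999


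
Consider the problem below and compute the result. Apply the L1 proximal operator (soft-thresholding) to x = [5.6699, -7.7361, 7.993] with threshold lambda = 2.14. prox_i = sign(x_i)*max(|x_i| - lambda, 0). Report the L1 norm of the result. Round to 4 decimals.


Soft-thresholding with lambda = 2.14:
prox(5.6699) = sign(5.6699)*max(|5.6699| - 2.14, 0) = 3.5299
prox(-7.7361) = sign(-7.7361)*max(|-7.7361| - 2.14, 0) = -5.5961
prox(7.993) = sign(7.993)*max(|7.993| - 2.14, 0) = 5.853
prox(x) = [3.5299, -5.5961, 5.853]
||prox(x)||_1 = 3.5299 + 5.5961 + 5.853 = 14.979


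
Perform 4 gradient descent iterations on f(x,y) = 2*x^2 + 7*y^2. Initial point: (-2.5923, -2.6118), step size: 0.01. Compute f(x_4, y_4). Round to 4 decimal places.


Gradient descent on f(x,y) = 2*x^2 + 7*y^2.
Starting point: (-2.5923, -2.6118), alpha = 0.01
Step 1: grad_x = 2*2*-2.5923 = -10.3692, grad_y = 2*7*-2.6118 = -36.5652
  x_1 = -2.5923 - 0.01*-10.3692 = -2.4886
  y_1 = -2.6118 - 0.01*-36.5652 = -2.2461
Step 2: grad_x = 2*2*-2.4886 = -9.9544, grad_y = 2*7*-2.2461 = -31.4461
  x_2 = -2.4886 - 0.01*-9.9544 = -2.3891
  y_2 = -2.2461 - 0.01*-31.4461 = -1.9317
Step 3: grad_x = 2*2*-2.3891 = -9.5563, grad_y = 2*7*-1.9317 = -27.0436
  x_3 = -2.3891 - 0.01*-9.5563 = -2.2935
  y_3 = -1.9317 - 0.01*-27.0436 = -1.6613
Step 4: grad_x = 2*2*-2.2935 = -9.174, grad_y = 2*7*-1.6613 = -23.2575
  x_4 = -2.2935 - 0.01*-9.174 = -2.2018
  y_4 = -1.6613 - 0.01*-23.2575 = -1.4287
f(-2.2018, -1.4287) = 2*(-2.2018)^2 + 7*(-1.4287)^2 = 23.9833


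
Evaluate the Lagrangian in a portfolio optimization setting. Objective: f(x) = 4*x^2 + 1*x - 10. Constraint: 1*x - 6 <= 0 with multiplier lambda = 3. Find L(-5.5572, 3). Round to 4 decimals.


Step 1: Evaluate f(x).
f(-5.5572) = 4*(-5.5572)^2 + 1*(-5.5572) - 10 = 107.9727
Step 2: Evaluate g(x).
g(-5.5572) = 1*-5.5572 - 6 = -11.5572
Step 3: Compute Lagrangian.
L = 107.9727 + 3*-11.5572 = 73.3011


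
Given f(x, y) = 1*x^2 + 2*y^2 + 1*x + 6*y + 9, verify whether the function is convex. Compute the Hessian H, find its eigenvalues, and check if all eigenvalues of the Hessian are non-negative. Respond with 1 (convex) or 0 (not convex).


The Hessian of f(x,y) = 1*x^2 + 2*y^2 + 1*x + 6*y + 9 is:
H = [[2, 0], [0, 4]]
Trace = 2 + 4 = 6
Determinant = 2*4 - (0)^2 = 8
Discriminant = (6)^2 - 4*8 = 4.0
Eigenvalues: lambda_1 = 2.0, lambda_2 = 4.0
The function is convex.

1


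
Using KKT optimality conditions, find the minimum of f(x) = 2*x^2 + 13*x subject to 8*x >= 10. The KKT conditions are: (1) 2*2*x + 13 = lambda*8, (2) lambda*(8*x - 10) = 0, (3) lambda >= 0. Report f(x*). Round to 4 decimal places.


Step 1: Try lambda = 0 (constraint inactive).
x_unc = -13/(2*2) = -3.25
Check: 8*-3.25 = -26.0 < 10 -- violated!
Step 2: Constraint must be active: 8*x = 10
x* = 10/8 = 1.25
lambda = (2*2*1.25 + 13)/8 = 2.25
Step 3: Compute optimal value.
f(x*) = 2*1.25^2 + 13*1.25 = 19.375


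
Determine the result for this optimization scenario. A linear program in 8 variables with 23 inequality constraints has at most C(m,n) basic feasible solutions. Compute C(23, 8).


Each vertex corresponds to some choice of n active constraints out of m, so the number of vertices is at most C(m, n) = m! / (n!(m-n)!).
m = 23, n = 8
Numerator: 23 * 22 * 21 * 20 * 19 * 18 * 17 * 16
Denominator: 8! = 40320
C(23, 8) = 490314


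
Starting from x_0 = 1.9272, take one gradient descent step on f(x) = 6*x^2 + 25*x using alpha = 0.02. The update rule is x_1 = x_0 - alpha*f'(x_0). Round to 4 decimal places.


We compute the gradient at x_0 and apply the update.
f'(x) = 12*x + 25
f'(1.9272) = 12*1.9272 + 25 = 48.1264
x_1 = 1.9272 - 0.02*48.1264 = 0.9647


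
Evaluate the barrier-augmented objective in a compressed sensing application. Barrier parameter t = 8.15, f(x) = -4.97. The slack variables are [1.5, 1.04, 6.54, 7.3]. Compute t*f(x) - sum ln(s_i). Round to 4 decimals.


Step 1: Compute log-barrier.
ln values: [0.4055, 0.0392, 1.8779, 1.9879]
phi = -(0.4055 + 0.0392 + 1.8779 + 1.9879) = -4.3105
Step 2: Compute augmented objective.
t*f(x) = 8.15*-4.97 = -40.5055
Total = -40.5055 - 4.3105 = -44.816


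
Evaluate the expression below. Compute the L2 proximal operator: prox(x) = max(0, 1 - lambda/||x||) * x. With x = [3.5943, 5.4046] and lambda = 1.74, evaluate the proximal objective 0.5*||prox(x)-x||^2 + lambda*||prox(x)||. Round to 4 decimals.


Step 1: Compute ||x||.
||x|| = 6.4907
Step 2: Compute scaling factor.
scale = max(0, 1 - 1.74/6.4907) = 0.7319
Step 3: prox(x) = [2.6307, 3.9557]
||prox(x)|| = 4.7507
Step 4: Proximal objective.
0.5*||prox-x||^2 = 1.5138
lambda*||prox|| = 8.2662
Total = 9.78


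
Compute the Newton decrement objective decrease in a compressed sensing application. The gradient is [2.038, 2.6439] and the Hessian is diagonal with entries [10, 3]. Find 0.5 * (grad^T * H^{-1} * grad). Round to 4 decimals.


Step 1: H is diagonal, so H^(-1) * g = [0.2038, 0.8813].
Step 2: g^T H^(-1) g = sum_i g_i^2 / H_ii
  = (2.038)^2/10 + (2.6439)^2/3
  = 0.4153 + 2.3301 = 2.7454
Step 3: Objective decrease = 0.5 * g^T H^(-1) g = 1.3727


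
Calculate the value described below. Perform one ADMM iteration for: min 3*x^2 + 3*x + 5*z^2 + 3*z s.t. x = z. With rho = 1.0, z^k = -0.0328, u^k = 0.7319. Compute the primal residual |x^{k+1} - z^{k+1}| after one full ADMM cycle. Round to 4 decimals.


ADMM iteration with rho = 1.0, z^k = -0.0328, u^k = 0.7319
Step 1: x-update.
Minimize 3*x^2 + 3*x + (1.0/2)*(x + 0.0328 + 0.7319)^2
FOC: (2*3 + 1.0)*x = -3 + 1.0*(-0.0328 - 0.7319)
x^{k+1} = -0.5378
Step 2: z-update.
Minimize 5*z^2 + 3*z + (1.0/2)*(-0.5378 - z + 0.7319)^2
FOC: (2*5 + 1.0)*z = -3 + 1.0*(-0.5378 + 0.7319)
z^{k+1} = -0.2551
Step 3: u-update.
u^{k+1} = 0.7319 - 0.5378 + 0.2551 = 0.4492
Step 4: Primal residual = |-0.5378 + 0.2551| = 0.2827


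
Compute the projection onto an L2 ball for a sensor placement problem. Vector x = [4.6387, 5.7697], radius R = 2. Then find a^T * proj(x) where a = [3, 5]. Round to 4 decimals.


Step 1: Compute ||x|| (intermediates to 6 decimals).
||x|| = sqrt(4.6387^2 + 5.7697^2) = 7.403173
Step 2: Project.
Since ||x|| > R, scale = R/||x|| = 2/7.403173 = 0.270154, proj(x) = scale * x
proj(x) = [1.253163, 1.558708]
Step 3: Dot product.
a^T * proj(x) = 3*1.253163 + 5*1.558708 = 11.553


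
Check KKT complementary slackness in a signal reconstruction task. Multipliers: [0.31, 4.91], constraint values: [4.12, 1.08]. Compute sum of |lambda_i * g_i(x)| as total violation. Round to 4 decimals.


KKT complementary slackness check:
lambda_1 * g_1 = 0.31 * 4.12 = 1.2772
lambda_2 * g_2 = 4.91 * 1.08 = 5.3028
Total violation = 1.2772 + 5.3028 = 6.58


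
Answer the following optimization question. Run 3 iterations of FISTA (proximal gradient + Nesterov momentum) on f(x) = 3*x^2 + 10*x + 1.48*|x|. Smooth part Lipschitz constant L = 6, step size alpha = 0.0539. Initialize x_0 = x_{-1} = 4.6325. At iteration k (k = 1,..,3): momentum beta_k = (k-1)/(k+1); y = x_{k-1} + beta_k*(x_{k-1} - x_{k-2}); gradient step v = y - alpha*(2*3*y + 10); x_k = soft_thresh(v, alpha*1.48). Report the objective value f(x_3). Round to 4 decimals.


FISTA on f(x) = 3*x^2 + 10*x + 1.48*|x|
L = 6, alpha = 0.0539
Iteration 1: beta = 0.0, y = 4.6325 + 0.0*(4.6325 - 4.6325) = 4.6325
  grad(y) = 37.795, v = y - alpha*grad = 2.5953
  prox(v) = soft_thresh(2.5953, 0.0798) = 2.5156
Iteration 2: beta = 0.3333, y = 2.5156 + 0.3333*(2.5156 - 4.6325) = 1.8099
  grad(y) = 20.8596, v = y - alpha*grad = 0.6856
  prox(v) = soft_thresh(0.6856, 0.0798) = 0.6058
Iteration 3: beta = 0.5, y = 0.6058 + 0.5*(0.6058 - 2.5156) = -0.349
  grad(y) = 7.9057, v = y - alpha*grad = -0.7752
  prox(v) = soft_thresh(-0.7752, 0.0798) = -0.6954
f(x_3) = 3*(-0.6954)^2 + 10*(-0.6954) + 1.48*|-0.6954| = -4.474


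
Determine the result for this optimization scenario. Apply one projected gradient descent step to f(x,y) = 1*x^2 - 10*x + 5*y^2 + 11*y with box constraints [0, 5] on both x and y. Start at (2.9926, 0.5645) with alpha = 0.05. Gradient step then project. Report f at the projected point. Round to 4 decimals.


Step 1: Compute gradient at (2.9926, 0.5645).
grad_x = 2*1*2.9926 - 10 = -4.0148
grad_y = 2*5*0.5645 + 11 = 16.645
Step 2: Gradient step.
x_raw = 2.9926 - 0.05*-4.0148 = 3.1933
y_raw = 0.5645 - 0.05*16.645 = -0.2678
Step 3: Project onto [0, 5].
x_proj = clip(3.1933) = 3.1933
y_proj = clip(-0.2678) = 0.0
Step 4: Evaluate f.
f(3.1933, 0.0) = -21.736


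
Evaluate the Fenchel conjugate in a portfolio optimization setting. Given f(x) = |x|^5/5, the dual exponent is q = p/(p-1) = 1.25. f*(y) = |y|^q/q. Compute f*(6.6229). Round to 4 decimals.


The conjugate exponent q satisfies 1/p + 1/q = 1.
p = 5, so q = 5/(5 - 1) = 1.25
|y|^q = 6.6229^1.25 = 10.6245
f*(6.6229) = 10.6245 / 1.25 = 8.4996


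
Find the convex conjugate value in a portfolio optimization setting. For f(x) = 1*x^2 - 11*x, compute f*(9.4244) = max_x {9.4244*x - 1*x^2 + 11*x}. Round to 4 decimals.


f*(y) = sup_x {y*x - a*x^2 - b*x} = sup_x {(y-b)*x - a*x^2}
FOC: (y - b) - 2a*x = 0 => x* = (y - b)/(2a)
x* = (9.4244 + 11)/(2*1) = 10.2122
f*(9.4244) = (y-b)^2/(4a) = (9.4244 + 11)^2/(4*1)
= 417.1561/4 = 104.289


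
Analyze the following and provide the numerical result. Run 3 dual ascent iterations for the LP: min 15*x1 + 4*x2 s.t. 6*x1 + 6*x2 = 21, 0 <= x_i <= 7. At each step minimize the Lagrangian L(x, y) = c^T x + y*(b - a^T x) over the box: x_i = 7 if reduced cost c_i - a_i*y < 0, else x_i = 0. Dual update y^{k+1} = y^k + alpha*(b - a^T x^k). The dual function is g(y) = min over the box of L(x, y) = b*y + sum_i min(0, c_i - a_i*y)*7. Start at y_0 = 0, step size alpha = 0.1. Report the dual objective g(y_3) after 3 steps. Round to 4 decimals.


Dual ascent for LP: min 15*x1 + 4*x2, 6*x1 + 6*x2 = 21, 0 <= x_i <= 7
Step 1: y^k = 0.0, reduced costs: (15.0, 4.0)
  x^k = (0.0, 0.0), subgradient = b - a^T x = 21.0
  y^{k+1} = 0.0 + 0.1*21.0 = 2.1
Step 2: y^k = 2.1, reduced costs: (2.4, -8.6)
  x^k = (0.0, 7.0), subgradient = b - a^T x = -21.0
  y^{k+1} = 2.1 + 0.1*-21.0 = 0.0
Step 3: y^k = 0.0, reduced costs: (15.0, 4.0)
  x^k = (0.0, 0.0), subgradient = b - a^T x = 21.0
  y^{k+1} = 0.0 + 0.1*21.0 = 2.1
Dual objective at y_3 = 2.1: reduced costs (2.4, -8.6), box minimizer x = (0.0, 7.0)
g(y_3) = b*y + (c1 - a1*y)*x1 + (c2 - a2*y)*x2 = 21*2.1 + 2.4*0.0 + (-8.6)*7.0 = 44.1 + 0.0 - 60.2 = -16.1


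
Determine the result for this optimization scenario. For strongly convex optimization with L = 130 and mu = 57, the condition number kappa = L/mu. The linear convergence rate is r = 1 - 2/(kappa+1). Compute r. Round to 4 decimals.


Step 1: Compute the condition number.
kappa = L/mu = 130/57 = 2.2807
Step 2: Compute the convergence rate.
r = 1 - 2/(kappa + 1) = 1 - 2*mu/(L + mu) = (L - mu)/(L + mu) = 73/187 = 0.3904


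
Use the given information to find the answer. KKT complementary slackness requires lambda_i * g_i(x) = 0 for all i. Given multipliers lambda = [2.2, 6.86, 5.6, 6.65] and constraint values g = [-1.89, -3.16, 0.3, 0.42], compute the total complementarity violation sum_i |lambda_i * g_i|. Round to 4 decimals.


KKT complementary slackness check:
lambda_1 * g_1 = 2.2 * -1.89 = -4.158
lambda_2 * g_2 = 6.86 * -3.16 = -21.6776
lambda_3 * g_3 = 5.6 * 0.3 = 1.68
lambda_4 * g_4 = 6.65 * 0.42 = 2.793
Total violation = 4.158 + 21.6776 + 1.68 + 2.793 = 30.3086


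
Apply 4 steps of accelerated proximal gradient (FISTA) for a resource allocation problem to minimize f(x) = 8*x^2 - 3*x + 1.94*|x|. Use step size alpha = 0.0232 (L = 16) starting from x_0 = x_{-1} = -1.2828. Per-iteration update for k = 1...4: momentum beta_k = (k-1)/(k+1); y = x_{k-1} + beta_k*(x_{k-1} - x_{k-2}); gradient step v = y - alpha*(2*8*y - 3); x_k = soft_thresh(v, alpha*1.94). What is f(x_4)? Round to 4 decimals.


FISTA on f(x) = 8*x^2 - 3*x + 1.94*|x|
L = 16, alpha = 0.0232
Iteration 1: beta = 0.0, y = -1.2828 + 0.0*(-1.2828 + 1.2828) = -1.2828
  grad(y) = -23.5248, v = y - alpha*grad = -0.737
  prox(v) = soft_thresh(-0.737, 0.045) = -0.692
Iteration 2: beta = 0.3333, y = -0.692 + 0.3333*(-0.692 + 1.2828) = -0.4951
  grad(y) = -10.9214, v = y - alpha*grad = -0.2417
  prox(v) = soft_thresh(-0.2417, 0.045) = -0.1967
Iteration 3: beta = 0.5, y = -0.1967 + 0.5*(-0.1967 + 0.692) = 0.051
  grad(y) = -2.1848, v = y - alpha*grad = 0.1016
  prox(v) = soft_thresh(0.1016, 0.045) = 0.0566
Iteration 4: beta = 0.6, y = 0.0566 + 0.6*(0.0566 + 0.1967) = 0.2086
  grad(y) = 0.3381, v = y - alpha*grad = 0.2008
  prox(v) = soft_thresh(0.2008, 0.045) = 0.1558
f(x_4) = 8*0.1558^2 - 3*0.1558 + 1.94*|0.1558| = 0.029


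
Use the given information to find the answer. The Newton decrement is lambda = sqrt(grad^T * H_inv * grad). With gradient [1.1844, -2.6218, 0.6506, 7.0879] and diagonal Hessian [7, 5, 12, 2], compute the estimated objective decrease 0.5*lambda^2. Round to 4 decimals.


Step 1: H is diagonal, so H^(-1) * g = [0.1692, -0.5244, 0.0542, 3.544].
Step 2: g^T H^(-1) g = sum_i g_i^2 / H_ii
  = (1.1844)^2/7 + (-2.6218)^2/5 + (0.6506)^2/12 + (7.0879)^2/2
  = 0.2004 + 1.3748 + 0.0353 + 25.1192 = 26.7296
Step 3: Objective decrease = 0.5 * g^T H^(-1) g = 13.3648


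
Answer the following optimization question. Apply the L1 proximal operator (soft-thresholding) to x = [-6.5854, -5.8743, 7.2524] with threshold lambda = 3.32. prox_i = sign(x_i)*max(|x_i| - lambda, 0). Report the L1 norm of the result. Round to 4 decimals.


Soft-thresholding with lambda = 3.32:
prox(-6.5854) = sign(-6.5854)*max(|-6.5854| - 3.32, 0) = -3.2654
prox(-5.8743) = sign(-5.8743)*max(|-5.8743| - 3.32, 0) = -2.5543
prox(7.2524) = sign(7.2524)*max(|7.2524| - 3.32, 0) = 3.9324
prox(x) = [-3.2654, -2.5543, 3.9324]
||prox(x)||_1 = 3.2654 + 2.5543 + 3.9324 = 9.7521


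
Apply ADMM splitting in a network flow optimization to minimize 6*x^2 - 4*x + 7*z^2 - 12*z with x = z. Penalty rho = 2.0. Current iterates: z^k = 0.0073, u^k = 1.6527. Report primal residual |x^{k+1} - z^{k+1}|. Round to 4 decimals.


ADMM iteration with rho = 2.0, z^k = 0.0073, u^k = 1.6527
Step 1: x-update.
Minimize 6*x^2 - 4*x + (2.0/2)*(x - 0.0073 + 1.6527)^2
FOC: (2*6 + 2.0)*x = 4 + 2.0*(0.0073 - 1.6527)
x^{k+1} = 0.0507
Step 2: z-update.
Minimize 7*z^2 - 12*z + (2.0/2)*(0.0507 - z + 1.6527)^2
FOC: (2*7 + 2.0)*z = 12 + 2.0*(0.0507 + 1.6527)
z^{k+1} = 0.9629
Step 3: u-update.
u^{k+1} = 1.6527 + 0.0507 - 0.9629 = 0.7404
Step 4: Primal residual = |0.0507 - 0.9629| = 0.9123


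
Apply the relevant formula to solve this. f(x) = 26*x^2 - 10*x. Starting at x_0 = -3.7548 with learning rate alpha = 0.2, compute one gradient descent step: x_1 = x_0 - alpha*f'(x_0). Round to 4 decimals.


We compute the gradient at x_0 and apply the update.
f'(x) = 52*x - 10
f'(-3.7548) = 52*-3.7548 - 10 = -205.2496
x_1 = -3.7548 - 0.2*-205.2496 = 37.2951


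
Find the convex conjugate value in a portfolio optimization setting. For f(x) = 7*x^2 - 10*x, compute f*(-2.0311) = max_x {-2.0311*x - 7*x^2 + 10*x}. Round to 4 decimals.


f*(y) = sup_x {y*x - a*x^2 - b*x} = sup_x {(y-b)*x - a*x^2}
FOC: (y - b) - 2a*x = 0 => x* = (y - b)/(2a)
x* = (-2.0311 + 10)/(2*7) = 0.5692
f*(-2.0311) = (y-b)^2/(4a) = (-2.0311 + 10)^2/(4*7)
= 63.5034/28 = 2.268


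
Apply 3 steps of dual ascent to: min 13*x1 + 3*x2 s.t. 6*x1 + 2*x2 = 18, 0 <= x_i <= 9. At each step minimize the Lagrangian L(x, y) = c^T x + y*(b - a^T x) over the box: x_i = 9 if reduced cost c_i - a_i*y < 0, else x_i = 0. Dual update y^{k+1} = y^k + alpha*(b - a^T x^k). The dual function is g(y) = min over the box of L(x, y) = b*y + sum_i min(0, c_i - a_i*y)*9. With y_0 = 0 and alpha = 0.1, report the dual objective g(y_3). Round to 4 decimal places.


Dual ascent for LP: min 13*x1 + 3*x2, 6*x1 + 2*x2 = 18, 0 <= x_i <= 9
Step 1: y^k = 0.0, reduced costs: (13.0, 3.0)
  x^k = (0.0, 0.0), subgradient = b - a^T x = 18.0
  y^{k+1} = 0.0 + 0.1*18.0 = 1.8
Step 2: y^k = 1.8, reduced costs: (2.2, -0.6)
  x^k = (0.0, 9.0), subgradient = b - a^T x = 0.0
  y^{k+1} = 1.8 + 0.1*0.0 = 1.8
Step 3: y^k = 1.8, reduced costs: (2.2, -0.6)
  x^k = (0.0, 9.0), subgradient = b - a^T x = 0.0
  y^{k+1} = 1.8 + 0.1*0.0 = 1.8
Dual objective at y_3 = 1.8: reduced costs (2.2, -0.6), box minimizer x = (0.0, 9.0)
g(y_3) = b*y + (c1 - a1*y)*x1 + (c2 - a2*y)*x2 = 18*1.8 + 2.2*0.0 + (-0.6)*9.0 = 32.4 + 0.0 - 5.4 = 27.0


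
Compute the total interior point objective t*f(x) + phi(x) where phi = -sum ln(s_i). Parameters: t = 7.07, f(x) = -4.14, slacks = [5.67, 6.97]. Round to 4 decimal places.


Step 1: Compute log-barrier.
ln values: [1.7352, 1.9416]
phi = -(1.7352 + 1.9416) = -3.6768
Step 2: Compute augmented objective.
t*f(x) = 7.07*-4.14 = -29.2698
Total = -29.2698 - 3.6768 = -32.9466


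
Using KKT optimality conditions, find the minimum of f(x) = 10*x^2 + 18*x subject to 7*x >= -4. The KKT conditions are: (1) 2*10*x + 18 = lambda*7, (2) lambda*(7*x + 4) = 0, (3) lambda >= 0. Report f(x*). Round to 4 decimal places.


Step 1: Try lambda = 0 (constraint inactive).
x_unc = -18/(2*10) = -0.9
Check: 7*-0.9 = -6.3 < -4 -- violated!
Step 2: Constraint must be active: 7*x = -4
x* = -4/7 = -0.5714 (rounded; the exact value -4/7 is used below)
lambda = (2*10*(-4/7) + 18)/7 = 0.9388
Step 3: Compute optimal value.
f(x*) = 10*(-4/7)^2 + 18*(-4/7) = -7.0204


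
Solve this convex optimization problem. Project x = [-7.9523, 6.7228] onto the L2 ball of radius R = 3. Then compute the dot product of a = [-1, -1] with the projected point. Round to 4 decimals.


Step 1: Compute ||x|| (intermediates to 6 decimals).
||x|| = sqrt((-7.9523)^2 + 6.7228^2) = 10.413218
Step 2: Project.
Since ||x|| > R, scale = R/||x|| = 3/10.413218 = 0.288095, proj(x) = scale * x
proj(x) = [-2.291018, 1.936805]
Step 3: Dot product.
a^T * proj(x) = -1*(-2.291018) - 1*1.936805 = 0.3542
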